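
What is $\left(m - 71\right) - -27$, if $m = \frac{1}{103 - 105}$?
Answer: $- \frac{89}{2} \approx -44.5$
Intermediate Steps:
$m = - \frac{1}{2}$ ($m = \frac{1}{-2} = - \frac{1}{2} \approx -0.5$)
$\left(m - 71\right) - -27 = \left(- \frac{1}{2} - 71\right) - -27 = \left(- \frac{1}{2} - 71\right) + 27 = - \frac{143}{2} + 27 = - \frac{89}{2}$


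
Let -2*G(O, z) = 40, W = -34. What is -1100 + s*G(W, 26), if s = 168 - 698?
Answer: 9500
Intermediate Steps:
G(O, z) = -20 (G(O, z) = -1/2*40 = -20)
s = -530
-1100 + s*G(W, 26) = -1100 - 530*(-20) = -1100 + 10600 = 9500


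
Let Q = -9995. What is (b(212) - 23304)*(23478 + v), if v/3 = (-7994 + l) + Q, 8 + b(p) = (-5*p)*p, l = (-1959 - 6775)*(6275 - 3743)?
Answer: 16462864310496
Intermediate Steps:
l = -22114488 (l = -8734*2532 = -22114488)
b(p) = -8 - 5*p**2 (b(p) = -8 + (-5*p)*p = -8 - 5*p**2)
v = -66397431 (v = 3*((-7994 - 22114488) - 9995) = 3*(-22122482 - 9995) = 3*(-22132477) = -66397431)
(b(212) - 23304)*(23478 + v) = ((-8 - 5*212**2) - 23304)*(23478 - 66397431) = ((-8 - 5*44944) - 23304)*(-66373953) = ((-8 - 224720) - 23304)*(-66373953) = (-224728 - 23304)*(-66373953) = -248032*(-66373953) = 16462864310496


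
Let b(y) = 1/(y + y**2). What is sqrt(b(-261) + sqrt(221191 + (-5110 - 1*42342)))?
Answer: sqrt(1885 + 127916100*sqrt(173739))/11310 ≈ 20.416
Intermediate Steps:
sqrt(b(-261) + sqrt(221191 + (-5110 - 1*42342))) = sqrt(1/((-261)*(1 - 261)) + sqrt(221191 + (-5110 - 1*42342))) = sqrt(-1/261/(-260) + sqrt(221191 + (-5110 - 42342))) = sqrt(-1/261*(-1/260) + sqrt(221191 - 47452)) = sqrt(1/67860 + sqrt(173739))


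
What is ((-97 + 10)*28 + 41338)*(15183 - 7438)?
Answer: 301295990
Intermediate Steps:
((-97 + 10)*28 + 41338)*(15183 - 7438) = (-87*28 + 41338)*7745 = (-2436 + 41338)*7745 = 38902*7745 = 301295990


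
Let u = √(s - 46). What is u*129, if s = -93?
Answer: 129*I*√139 ≈ 1520.9*I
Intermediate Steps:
u = I*√139 (u = √(-93 - 46) = √(-139) = I*√139 ≈ 11.79*I)
u*129 = (I*√139)*129 = 129*I*√139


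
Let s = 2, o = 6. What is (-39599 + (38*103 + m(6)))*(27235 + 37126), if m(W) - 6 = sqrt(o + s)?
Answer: -2296336119 + 128722*sqrt(2) ≈ -2.2962e+9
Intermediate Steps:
m(W) = 6 + 2*sqrt(2) (m(W) = 6 + sqrt(6 + 2) = 6 + sqrt(8) = 6 + 2*sqrt(2))
(-39599 + (38*103 + m(6)))*(27235 + 37126) = (-39599 + (38*103 + (6 + 2*sqrt(2))))*(27235 + 37126) = (-39599 + (3914 + (6 + 2*sqrt(2))))*64361 = (-39599 + (3920 + 2*sqrt(2)))*64361 = (-35679 + 2*sqrt(2))*64361 = -2296336119 + 128722*sqrt(2)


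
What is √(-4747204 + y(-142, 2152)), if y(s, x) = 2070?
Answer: I*√4745134 ≈ 2178.3*I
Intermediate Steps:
√(-4747204 + y(-142, 2152)) = √(-4747204 + 2070) = √(-4745134) = I*√4745134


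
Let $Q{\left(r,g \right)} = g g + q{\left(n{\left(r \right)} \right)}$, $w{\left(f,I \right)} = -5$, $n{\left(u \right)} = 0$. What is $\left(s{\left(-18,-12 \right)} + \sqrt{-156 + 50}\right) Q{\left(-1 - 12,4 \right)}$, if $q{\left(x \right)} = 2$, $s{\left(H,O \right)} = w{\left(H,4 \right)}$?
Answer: $-90 + 18 i \sqrt{106} \approx -90.0 + 185.32 i$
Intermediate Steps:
$s{\left(H,O \right)} = -5$
$Q{\left(r,g \right)} = 2 + g^{2}$ ($Q{\left(r,g \right)} = g g + 2 = g^{2} + 2 = 2 + g^{2}$)
$\left(s{\left(-18,-12 \right)} + \sqrt{-156 + 50}\right) Q{\left(-1 - 12,4 \right)} = \left(-5 + \sqrt{-156 + 50}\right) \left(2 + 4^{2}\right) = \left(-5 + \sqrt{-106}\right) \left(2 + 16\right) = \left(-5 + i \sqrt{106}\right) 18 = -90 + 18 i \sqrt{106}$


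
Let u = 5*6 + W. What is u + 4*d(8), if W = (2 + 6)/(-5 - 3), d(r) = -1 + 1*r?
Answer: 57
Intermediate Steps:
d(r) = -1 + r
W = -1 (W = 8/(-8) = 8*(-⅛) = -1)
u = 29 (u = 5*6 - 1 = 30 - 1 = 29)
u + 4*d(8) = 29 + 4*(-1 + 8) = 29 + 4*7 = 29 + 28 = 57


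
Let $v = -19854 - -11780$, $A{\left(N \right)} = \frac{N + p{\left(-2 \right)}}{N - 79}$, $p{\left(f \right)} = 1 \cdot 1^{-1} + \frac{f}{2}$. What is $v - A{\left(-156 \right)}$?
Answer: $- \frac{1897546}{235} \approx -8074.7$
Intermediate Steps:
$p{\left(f \right)} = 1 + \frac{f}{2}$ ($p{\left(f \right)} = 1 \cdot 1 + f \frac{1}{2} = 1 + \frac{f}{2}$)
$A{\left(N \right)} = \frac{N}{-79 + N}$ ($A{\left(N \right)} = \frac{N + \left(1 + \frac{1}{2} \left(-2\right)\right)}{N - 79} = \frac{N + \left(1 - 1\right)}{-79 + N} = \frac{N + 0}{-79 + N} = \frac{N}{-79 + N}$)
$v = -8074$ ($v = -19854 + 11780 = -8074$)
$v - A{\left(-156 \right)} = -8074 - - \frac{156}{-79 - 156} = -8074 - - \frac{156}{-235} = -8074 - \left(-156\right) \left(- \frac{1}{235}\right) = -8074 - \frac{156}{235} = - \frac{1897546}{235}$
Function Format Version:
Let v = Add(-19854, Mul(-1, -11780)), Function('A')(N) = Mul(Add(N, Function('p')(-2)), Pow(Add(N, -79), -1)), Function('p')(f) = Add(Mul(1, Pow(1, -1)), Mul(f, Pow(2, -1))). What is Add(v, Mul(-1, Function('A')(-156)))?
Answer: Rational(-1897546, 235) ≈ -8074.7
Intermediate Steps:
Function('p')(f) = Add(1, Mul(Rational(1, 2), f)) (Function('p')(f) = Add(Mul(1, 1), Mul(f, Rational(1, 2))) = Add(1, Mul(Rational(1, 2), f)))
Function('A')(N) = Mul(N, Pow(Add(-79, N), -1)) (Function('A')(N) = Mul(Add(N, Add(1, Mul(Rational(1, 2), -2))), Pow(Add(N, -79), -1)) = Mul(Add(N, Add(1, -1)), Pow(Add(-79, N), -1)) = Mul(Add(N, 0), Pow(Add(-79, N), -1)) = Mul(N, Pow(Add(-79, N), -1)))
v = -8074 (v = Add(-19854, 11780) = -8074)
Add(v, Mul(-1, Function('A')(-156))) = Add(-8074, Mul(-1, Mul(-156, Pow(Add(-79, -156), -1)))) = Add(-8074, Mul(-1, Mul(-156, Pow(-235, -1)))) = Add(-8074, Mul(-1, Mul(-156, Rational(-1, 235)))) = Add(-8074, Mul(-1, Rational(156, 235))) = Add(-8074, Rational(-156, 235)) = Rational(-1897546, 235)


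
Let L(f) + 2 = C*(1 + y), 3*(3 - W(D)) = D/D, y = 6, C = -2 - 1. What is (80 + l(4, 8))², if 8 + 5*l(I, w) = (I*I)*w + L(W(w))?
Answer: 247009/25 ≈ 9880.4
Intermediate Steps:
C = -3
W(D) = 8/3 (W(D) = 3 - D/(3*D) = 3 - ⅓*1 = 3 - ⅓ = 8/3)
L(f) = -23 (L(f) = -2 - 3*(1 + 6) = -2 - 3*7 = -2 - 21 = -23)
l(I, w) = -31/5 + w*I²/5 (l(I, w) = -8/5 + ((I*I)*w - 23)/5 = -8/5 + (I²*w - 23)/5 = -8/5 + (w*I² - 23)/5 = -8/5 + (-23 + w*I²)/5 = -8/5 + (-23/5 + w*I²/5) = -31/5 + w*I²/5)
(80 + l(4, 8))² = (80 + (-31/5 + (⅕)*8*4²))² = (80 + (-31/5 + (⅕)*8*16))² = (80 + (-31/5 + 128/5))² = (80 + 97/5)² = (497/5)² = 247009/25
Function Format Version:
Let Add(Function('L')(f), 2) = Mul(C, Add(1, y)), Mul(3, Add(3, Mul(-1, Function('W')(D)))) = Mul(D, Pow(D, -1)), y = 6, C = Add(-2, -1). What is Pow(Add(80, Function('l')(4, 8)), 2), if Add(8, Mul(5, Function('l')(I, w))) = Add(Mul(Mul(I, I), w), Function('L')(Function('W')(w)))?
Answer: Rational(247009, 25) ≈ 9880.4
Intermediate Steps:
C = -3
Function('W')(D) = Rational(8, 3) (Function('W')(D) = Add(3, Mul(Rational(-1, 3), Mul(D, Pow(D, -1)))) = Add(3, Mul(Rational(-1, 3), 1)) = Add(3, Rational(-1, 3)) = Rational(8, 3))
Function('L')(f) = -23 (Function('L')(f) = Add(-2, Mul(-3, Add(1, 6))) = Add(-2, Mul(-3, 7)) = Add(-2, -21) = -23)
Function('l')(I, w) = Add(Rational(-31, 5), Mul(Rational(1, 5), w, Pow(I, 2))) (Function('l')(I, w) = Add(Rational(-8, 5), Mul(Rational(1, 5), Add(Mul(Mul(I, I), w), -23))) = Add(Rational(-8, 5), Mul(Rational(1, 5), Add(Mul(Pow(I, 2), w), -23))) = Add(Rational(-8, 5), Mul(Rational(1, 5), Add(Mul(w, Pow(I, 2)), -23))) = Add(Rational(-8, 5), Mul(Rational(1, 5), Add(-23, Mul(w, Pow(I, 2))))) = Add(Rational(-8, 5), Add(Rational(-23, 5), Mul(Rational(1, 5), w, Pow(I, 2)))) = Add(Rational(-31, 5), Mul(Rational(1, 5), w, Pow(I, 2))))
Pow(Add(80, Function('l')(4, 8)), 2) = Pow(Add(80, Add(Rational(-31, 5), Mul(Rational(1, 5), 8, Pow(4, 2)))), 2) = Pow(Add(80, Add(Rational(-31, 5), Mul(Rational(1, 5), 8, 16))), 2) = Pow(Add(80, Add(Rational(-31, 5), Rational(128, 5))), 2) = Pow(Add(80, Rational(97, 5)), 2) = Pow(Rational(497, 5), 2) = Rational(247009, 25)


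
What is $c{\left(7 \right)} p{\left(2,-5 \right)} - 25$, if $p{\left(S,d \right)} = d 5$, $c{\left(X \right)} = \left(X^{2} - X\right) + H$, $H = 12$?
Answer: $-1375$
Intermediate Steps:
$c{\left(X \right)} = 12 + X^{2} - X$ ($c{\left(X \right)} = \left(X^{2} - X\right) + 12 = 12 + X^{2} - X$)
$p{\left(S,d \right)} = 5 d$
$c{\left(7 \right)} p{\left(2,-5 \right)} - 25 = \left(12 + 7^{2} - 7\right) 5 \left(-5\right) - 25 = \left(12 + 49 - 7\right) \left(-25\right) - 25 = 54 \left(-25\right) - 25 = -1350 - 25 = -1375$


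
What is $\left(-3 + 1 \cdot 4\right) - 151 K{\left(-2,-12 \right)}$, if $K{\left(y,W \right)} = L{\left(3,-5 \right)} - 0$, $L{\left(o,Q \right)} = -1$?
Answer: $152$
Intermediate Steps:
$K{\left(y,W \right)} = -1$ ($K{\left(y,W \right)} = -1 - 0 = -1 + 0 = -1$)
$\left(-3 + 1 \cdot 4\right) - 151 K{\left(-2,-12 \right)} = \left(-3 + 1 \cdot 4\right) - -151 = \left(-3 + 4\right) + 151 = 1 + 151 = 152$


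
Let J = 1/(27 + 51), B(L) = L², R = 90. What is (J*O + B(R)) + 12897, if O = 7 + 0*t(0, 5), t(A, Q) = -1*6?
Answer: 1637773/78 ≈ 20997.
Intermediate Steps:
t(A, Q) = -6
J = 1/78 ≈ 0.012821
O = 7 (O = 7 + 0*(-6) = 7 + 0 = 7)
(J*O + B(R)) + 12897 = ((1/78)*7 + 90²) + 12897 = (7/78 + 8100) + 12897 = 631807/78 + 12897 = 1637773/78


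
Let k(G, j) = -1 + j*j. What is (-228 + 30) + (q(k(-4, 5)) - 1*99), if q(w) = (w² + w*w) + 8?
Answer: 863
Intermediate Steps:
k(G, j) = -1 + j²
q(w) = 8 + 2*w² (q(w) = (w² + w²) + 8 = 2*w² + 8 = 8 + 2*w²)
(-228 + 30) + (q(k(-4, 5)) - 1*99) = (-228 + 30) + ((8 + 2*(-1 + 5²)²) - 1*99) = -198 + ((8 + 2*(-1 + 25)²) - 99) = -198 + ((8 + 2*24²) - 99) = -198 + ((8 + 2*576) - 99) = -198 + ((8 + 1152) - 99) = -198 + (1160 - 99) = -198 + 1061 = 863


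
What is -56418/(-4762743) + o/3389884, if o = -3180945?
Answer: -4986257685541/5381715430604 ≈ -0.92652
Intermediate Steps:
-56418/(-4762743) + o/3389884 = -56418/(-4762743) - 3180945/3389884 = -56418*(-1/4762743) - 3180945*1/3389884 = 18806/1587581 - 3180945/3389884 = -4986257685541/5381715430604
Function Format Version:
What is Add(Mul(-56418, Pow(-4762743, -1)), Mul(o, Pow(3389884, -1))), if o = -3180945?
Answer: Rational(-4986257685541, 5381715430604) ≈ -0.92652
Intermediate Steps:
Add(Mul(-56418, Pow(-4762743, -1)), Mul(o, Pow(3389884, -1))) = Add(Mul(-56418, Pow(-4762743, -1)), Mul(-3180945, Pow(3389884, -1))) = Add(Mul(-56418, Rational(-1, 4762743)), Mul(-3180945, Rational(1, 3389884))) = Add(Rational(18806, 1587581), Rational(-3180945, 3389884)) = Rational(-4986257685541, 5381715430604)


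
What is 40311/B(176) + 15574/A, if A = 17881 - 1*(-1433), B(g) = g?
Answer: 390653839/1699632 ≈ 229.85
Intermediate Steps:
A = 19314 (A = 17881 + 1433 = 19314)
40311/B(176) + 15574/A = 40311/176 + 15574/19314 = 40311*(1/176) + 15574*(1/19314) = 40311/176 + 7787/9657 = 390653839/1699632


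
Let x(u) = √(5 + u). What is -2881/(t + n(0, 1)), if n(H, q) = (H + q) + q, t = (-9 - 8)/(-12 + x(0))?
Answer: -1388642/1661 + 48977*√5/1661 ≈ -770.09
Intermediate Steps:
t = -17/(-12 + √5) (t = (-9 - 8)/(-12 + √(5 + 0)) = -17/(-12 + √5) ≈ 1.7411)
n(H, q) = H + 2*q
-2881/(t + n(0, 1)) = -2881/((204/139 + 17*√5/139) + (0 + 2*1)) = -2881/((204/139 + 17*√5/139) + (0 + 2)) = -2881/((204/139 + 17*√5/139) + 2) = -2881/(482/139 + 17*√5/139)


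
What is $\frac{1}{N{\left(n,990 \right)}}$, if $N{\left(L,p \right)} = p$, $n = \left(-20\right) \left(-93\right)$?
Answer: $\frac{1}{990} \approx 0.0010101$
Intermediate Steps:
$n = 1860$
$\frac{1}{N{\left(n,990 \right)}} = \frac{1}{990}$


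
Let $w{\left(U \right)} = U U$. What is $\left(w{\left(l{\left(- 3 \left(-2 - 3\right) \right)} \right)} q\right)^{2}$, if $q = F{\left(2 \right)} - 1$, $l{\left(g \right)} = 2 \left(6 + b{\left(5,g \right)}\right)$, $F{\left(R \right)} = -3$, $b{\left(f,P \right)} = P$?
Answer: $49787136$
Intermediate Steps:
$l{\left(g \right)} = 12 + 2 g$ ($l{\left(g \right)} = 2 \left(6 + g\right) = 12 + 2 g$)
$w{\left(U \right)} = U^{2}$
$q = -4$ ($q = -3 - 1 = -4$)
$\left(w{\left(l{\left(- 3 \left(-2 - 3\right) \right)} \right)} q\right)^{2} = \left(\left(12 + 2 \left(- 3 \left(-2 - 3\right)\right)\right)^{2} \left(-4\right)\right)^{2} = \left(\left(12 + 2 \left(\left(-3\right) \left(-5\right)\right)\right)^{2} \left(-4\right)\right)^{2} = \left(\left(12 + 2 \cdot 15\right)^{2} \left(-4\right)\right)^{2} = \left(\left(12 + 30\right)^{2} \left(-4\right)\right)^{2} = \left(42^{2} \left(-4\right)\right)^{2} = \left(1764 \left(-4\right)\right)^{2} = \left(-7056\right)^{2} = 49787136$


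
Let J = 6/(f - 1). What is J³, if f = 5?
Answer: 27/8 ≈ 3.3750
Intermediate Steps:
J = 3/2 (J = 6/(5 - 1) = 6/4 = 6*(¼) = 3/2 ≈ 1.5000)
J³ = (3/2)³ = 27/8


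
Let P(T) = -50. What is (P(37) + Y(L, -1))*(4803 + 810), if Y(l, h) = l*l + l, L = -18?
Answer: 1436928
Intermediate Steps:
Y(l, h) = l + l² (Y(l, h) = l² + l = l + l²)
(P(37) + Y(L, -1))*(4803 + 810) = (-50 - 18*(1 - 18))*(4803 + 810) = (-50 - 18*(-17))*5613 = (-50 + 306)*5613 = 256*5613 = 1436928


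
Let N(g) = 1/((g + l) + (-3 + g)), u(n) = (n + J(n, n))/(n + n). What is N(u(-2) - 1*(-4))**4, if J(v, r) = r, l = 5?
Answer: 1/20736 ≈ 4.8225e-5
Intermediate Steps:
u(n) = 1 (u(n) = (n + n)/(n + n) = (2*n)/((2*n)) = (2*n)*(1/(2*n)) = 1)
N(g) = 1/(2 + 2*g) (N(g) = 1/((g + 5) + (-3 + g)) = 1/((5 + g) + (-3 + g)) = 1/(2 + 2*g))
N(u(-2) - 1*(-4))**4 = (1/(2*(1 + (1 - 1*(-4)))))**4 = (1/(2*(1 + (1 + 4))))**4 = (1/(2*(1 + 5)))**4 = ((1/2)/6)**4 = ((1/2)*(1/6))**4 = (1/12)**4 = 1/20736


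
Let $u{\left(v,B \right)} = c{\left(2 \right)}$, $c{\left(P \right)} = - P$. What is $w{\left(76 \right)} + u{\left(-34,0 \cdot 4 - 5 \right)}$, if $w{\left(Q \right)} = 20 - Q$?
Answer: $-58$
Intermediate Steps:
$u{\left(v,B \right)} = -2$ ($u{\left(v,B \right)} = \left(-1\right) 2 = -2$)
$w{\left(76 \right)} + u{\left(-34,0 \cdot 4 - 5 \right)} = \left(20 - 76\right) - 2 = -56 - 2 = -58$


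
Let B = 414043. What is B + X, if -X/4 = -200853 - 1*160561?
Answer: 1859699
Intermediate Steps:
X = 1445656 (X = -4*(-200853 - 1*160561) = -4*(-200853 - 160561) = -4*(-361414) = 1445656)
B + X = 414043 + 1445656 = 1859699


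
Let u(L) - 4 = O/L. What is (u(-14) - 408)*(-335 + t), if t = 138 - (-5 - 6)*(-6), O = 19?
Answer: 1492525/14 ≈ 1.0661e+5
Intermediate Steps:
u(L) = 4 + 19/L
t = 72 (t = 138 - (-11)*(-6) = 138 - 1*66 = 138 - 66 = 72)
(u(-14) - 408)*(-335 + t) = ((4 + 19/(-14)) - 408)*(-335 + 72) = ((4 + 19*(-1/14)) - 408)*(-263) = ((4 - 19/14) - 408)*(-263) = (37/14 - 408)*(-263) = -5675/14*(-263) = 1492525/14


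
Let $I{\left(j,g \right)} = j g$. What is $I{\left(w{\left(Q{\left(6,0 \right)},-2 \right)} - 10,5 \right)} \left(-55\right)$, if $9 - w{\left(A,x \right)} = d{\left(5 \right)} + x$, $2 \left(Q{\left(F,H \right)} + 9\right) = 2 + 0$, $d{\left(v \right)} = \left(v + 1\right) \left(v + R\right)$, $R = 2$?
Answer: $11275$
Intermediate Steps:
$d{\left(v \right)} = \left(1 + v\right) \left(2 + v\right)$ ($d{\left(v \right)} = \left(v + 1\right) \left(v + 2\right) = \left(1 + v\right) \left(2 + v\right)$)
$Q{\left(F,H \right)} = -8$ ($Q{\left(F,H \right)} = -9 + \frac{2 + 0}{2} = -9 + \frac{1}{2} \cdot 2 = -9 + 1 = -8$)
$w{\left(A,x \right)} = -33 - x$ ($w{\left(A,x \right)} = 9 - \left(\left(2 + 5^{2} + 3 \cdot 5\right) + x\right) = 9 - \left(\left(2 + 25 + 15\right) + x\right) = 9 - \left(42 + x\right) = -33 - x$)
$I{\left(j,g \right)} = g j$
$I{\left(w{\left(Q{\left(6,0 \right)},-2 \right)} - 10,5 \right)} \left(-55\right) = 5 \left(\left(-33 - -2\right) - 10\right) \left(-55\right) = 5 \left(\left(-33 + 2\right) - 10\right) \left(-55\right) = 5 \left(-31 - 10\right) \left(-55\right) = 5 \left(-41\right) \left(-55\right) = \left(-205\right) \left(-55\right) = 11275$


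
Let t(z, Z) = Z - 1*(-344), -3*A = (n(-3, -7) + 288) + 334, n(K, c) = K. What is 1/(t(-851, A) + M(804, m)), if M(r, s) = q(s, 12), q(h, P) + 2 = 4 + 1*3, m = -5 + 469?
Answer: 3/428 ≈ 0.0070093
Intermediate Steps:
m = 464
q(h, P) = 5 (q(h, P) = -2 + (4 + 1*3) = -2 + (4 + 3) = -2 + 7 = 5)
M(r, s) = 5
A = -619/3 (A = -((-3 + 288) + 334)/3 = -(285 + 334)/3 = -1/3*619 = -619/3 ≈ -206.33)
t(z, Z) = 344 + Z (t(z, Z) = Z + 344 = 344 + Z)
1/(t(-851, A) + M(804, m)) = 1/((344 - 619/3) + 5) = 1/(413/3 + 5) = 1/(428/3) = 3/428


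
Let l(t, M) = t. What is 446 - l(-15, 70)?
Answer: 461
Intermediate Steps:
446 - l(-15, 70) = 446 - 1*(-15) = 446 + 15 = 461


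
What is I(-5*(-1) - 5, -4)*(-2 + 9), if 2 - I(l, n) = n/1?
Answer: 42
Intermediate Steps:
I(l, n) = 2 - n (I(l, n) = 2 - n/1 = 2 - n)
I(-5*(-1) - 5, -4)*(-2 + 9) = (2 - 1*(-4))*(-2 + 9) = (2 + 4)*7 = 6*7 = 42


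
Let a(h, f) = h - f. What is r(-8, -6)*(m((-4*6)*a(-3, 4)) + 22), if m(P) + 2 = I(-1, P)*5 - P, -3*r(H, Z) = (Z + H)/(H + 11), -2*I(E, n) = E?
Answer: -679/3 ≈ -226.33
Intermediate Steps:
I(E, n) = -E/2
r(H, Z) = -(H + Z)/(3*(11 + H)) (r(H, Z) = -(Z + H)/(3*(H + 11)) = -(H + Z)/(3*(11 + H)))
m(P) = 1/2 - P (m(P) = -2 + (-1/2*(-1)*5 - P) = -2 + ((1/2)*5 - P) = -2 + (5/2 - P) = 1/2 - P)
r(-8, -6)*(m((-4*6)*a(-3, 4)) + 22) = ((-1*(-8) - 1*(-6))/(3*(11 - 8)))*((1/2 - (-4*6)*(-3 - 1*4)) + 22) = ((1/3)*(8 + 6)/3)*((1/2 - (-24)*(-3 - 4)) + 22) = ((1/3)*(1/3)*14)*((1/2 - (-24)*(-7)) + 22) = 14*((1/2 - 1*168) + 22)/9 = 14*((1/2 - 168) + 22)/9 = 14*(-335/2 + 22)/9 = (14/9)*(-291/2) = -679/3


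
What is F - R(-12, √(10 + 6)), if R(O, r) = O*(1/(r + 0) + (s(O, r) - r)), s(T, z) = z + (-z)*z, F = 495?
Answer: 306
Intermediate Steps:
s(T, z) = z - z²
R(O, r) = O*(1/r - r + r*(1 - r)) (R(O, r) = O*(1/(r + 0) + (r*(1 - r) - r)) = O*(1/r + (-r + r*(1 - r))) = O*(1/r - r + r*(1 - r)))
F - R(-12, √(10 + 6)) = 495 - (-12)*(1 - (√(10 + 6))³)/(√(10 + 6)) = 495 - (-12)*(1 - (√16)³)/(√16) = 495 - (-12)*(1 - 1*4³)/4 = 495 - (-12)*(1 - 1*64)/4 = 495 - (-12)*(1 - 64)/4 = 495 - (-12)*(-63)/4 = 495 - 1*189 = 495 - 189 = 306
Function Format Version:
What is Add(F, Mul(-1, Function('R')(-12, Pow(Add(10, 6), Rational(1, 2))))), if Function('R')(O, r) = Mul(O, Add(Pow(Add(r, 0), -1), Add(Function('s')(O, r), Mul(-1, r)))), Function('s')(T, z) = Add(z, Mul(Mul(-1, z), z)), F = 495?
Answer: 306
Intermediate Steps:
Function('s')(T, z) = Add(z, Mul(-1, Pow(z, 2)))
Function('R')(O, r) = Mul(O, Add(Pow(r, -1), Mul(-1, r), Mul(r, Add(1, Mul(-1, r))))) (Function('R')(O, r) = Mul(O, Add(Pow(Add(r, 0), -1), Add(Mul(r, Add(1, Mul(-1, r))), Mul(-1, r)))) = Mul(O, Add(Pow(r, -1), Add(Mul(-1, r), Mul(r, Add(1, Mul(-1, r)))))) = Mul(O, Add(Pow(r, -1), Mul(-1, r), Mul(r, Add(1, Mul(-1, r))))))
Add(F, Mul(-1, Function('R')(-12, Pow(Add(10, 6), Rational(1, 2))))) = Add(495, Mul(-1, Mul(-12, Pow(Pow(Add(10, 6), Rational(1, 2)), -1), Add(1, Mul(-1, Pow(Pow(Add(10, 6), Rational(1, 2)), 3)))))) = Add(495, Mul(-1, Mul(-12, Pow(Pow(16, Rational(1, 2)), -1), Add(1, Mul(-1, Pow(Pow(16, Rational(1, 2)), 3)))))) = Add(495, Mul(-1, Mul(-12, Pow(4, -1), Add(1, Mul(-1, Pow(4, 3)))))) = Add(495, Mul(-1, Mul(-12, Rational(1, 4), Add(1, Mul(-1, 64))))) = Add(495, Mul(-1, Mul(-12, Rational(1, 4), Add(1, -64)))) = Add(495, Mul(-1, Mul(-12, Rational(1, 4), -63))) = Add(495, Mul(-1, 189)) = Add(495, -189) = 306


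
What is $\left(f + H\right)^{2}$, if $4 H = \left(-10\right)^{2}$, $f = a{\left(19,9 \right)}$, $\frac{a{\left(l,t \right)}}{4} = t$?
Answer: $3721$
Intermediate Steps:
$a{\left(l,t \right)} = 4 t$
$f = 36$ ($f = 4 \cdot 9 = 36$)
$H = 25$ ($H = \frac{\left(-10\right)^{2}}{4} = \frac{1}{4} \cdot 100 = 25$)
$\left(f + H\right)^{2} = \left(36 + 25\right)^{2} = 61^{2} = 3721$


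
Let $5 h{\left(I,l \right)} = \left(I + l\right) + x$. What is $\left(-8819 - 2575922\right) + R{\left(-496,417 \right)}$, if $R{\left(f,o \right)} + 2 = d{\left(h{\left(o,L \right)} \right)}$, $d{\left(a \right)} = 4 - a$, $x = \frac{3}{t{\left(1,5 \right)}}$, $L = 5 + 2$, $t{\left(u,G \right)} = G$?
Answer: $- \frac{64620598}{25} \approx -2.5848 \cdot 10^{6}$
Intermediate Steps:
$L = 7$
$x = \frac{3}{5} \approx 0.6$
$h{\left(I,l \right)} = \frac{3}{25} + \frac{I}{5} + \frac{l}{5}$ ($h{\left(I,l \right)} = \frac{\left(I + l\right) + \frac{3}{5}}{5} = \frac{\frac{3}{5} + I + l}{5} = \frac{3}{25} + \frac{I}{5} + \frac{l}{5}$)
$R{\left(f,o \right)} = \frac{12}{25} - \frac{o}{5}$ ($R{\left(f,o \right)} = -2 - \left(- \frac{97}{25} + \frac{7}{5} + \frac{o}{5}\right) = -2 - \left(- \frac{62}{25} + \frac{o}{5}\right) = \frac{12}{25} - \frac{o}{5}$)
$\left(-8819 - 2575922\right) + R{\left(-496,417 \right)} = \left(-8819 - 2575922\right) + \left(\frac{12}{25} - \frac{417}{5}\right) = -2584741 + \left(\frac{12}{25} - \frac{417}{5}\right) = -2584741 - \frac{2073}{25} = - \frac{64620598}{25}$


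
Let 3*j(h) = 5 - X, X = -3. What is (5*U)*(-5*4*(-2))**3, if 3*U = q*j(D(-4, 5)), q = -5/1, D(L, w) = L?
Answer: -12800000/9 ≈ -1.4222e+6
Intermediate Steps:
q = -5 (q = -5*1 = -5)
j(h) = 8/3 (j(h) = (5 - 1*(-3))/3 = (5 + 3)/3 = (1/3)*8 = 8/3)
U = -40/9 (U = (-5*8/3)/3 = (1/3)*(-40/3) = -40/9 ≈ -4.4444)
(5*U)*(-5*4*(-2))**3 = (5*(-40/9))*(-5*4*(-2))**3 = -200*(-20*(-2))**3/9 = -200/9*40**3 = -200/9*64000 = -12800000/9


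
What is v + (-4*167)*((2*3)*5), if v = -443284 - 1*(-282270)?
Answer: -181054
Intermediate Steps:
v = -161014 (v = -443284 + 282270 = -161014)
v + (-4*167)*((2*3)*5) = -161014 + (-4*167)*((2*3)*5) = -161014 - 4008*5 = -161014 - 668*30 = -161014 - 20040 = -181054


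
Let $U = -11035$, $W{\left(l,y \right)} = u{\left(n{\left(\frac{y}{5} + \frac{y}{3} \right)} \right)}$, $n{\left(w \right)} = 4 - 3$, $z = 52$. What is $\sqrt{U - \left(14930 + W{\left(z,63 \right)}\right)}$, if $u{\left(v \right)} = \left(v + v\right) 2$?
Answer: $i \sqrt{25969} \approx 161.15 i$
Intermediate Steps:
$n{\left(w \right)} = 1$ ($n{\left(w \right)} = 4 - 3 = 1$)
$u{\left(v \right)} = 4 v$ ($u{\left(v \right)} = 2 v 2 = 4 v$)
$W{\left(l,y \right)} = 4$ ($W{\left(l,y \right)} = 4 \cdot 1 = 4$)
$\sqrt{U - \left(14930 + W{\left(z,63 \right)}\right)} = \sqrt{-11035 - 14934} = \sqrt{-25969} = i \sqrt{25969}$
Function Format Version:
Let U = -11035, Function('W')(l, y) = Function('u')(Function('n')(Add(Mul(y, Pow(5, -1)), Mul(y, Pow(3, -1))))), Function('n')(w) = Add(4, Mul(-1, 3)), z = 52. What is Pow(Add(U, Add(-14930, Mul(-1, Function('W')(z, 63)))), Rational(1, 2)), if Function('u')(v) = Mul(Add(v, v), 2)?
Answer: Mul(I, Pow(25969, Rational(1, 2))) ≈ Mul(161.15, I)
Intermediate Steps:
Function('n')(w) = 1 (Function('n')(w) = Add(4, -3) = 1)
Function('u')(v) = Mul(4, v) (Function('u')(v) = Mul(Mul(2, v), 2) = Mul(4, v))
Function('W')(l, y) = 4 (Function('W')(l, y) = Mul(4, 1) = 4)
Pow(Add(U, Add(-14930, Mul(-1, Function('W')(z, 63)))), Rational(1, 2)) = Pow(Add(-11035, Add(-14930, Mul(-1, 4))), Rational(1, 2)) = Pow(Add(-11035, Add(-14930, -4)), Rational(1, 2)) = Pow(Add(-11035, -14934), Rational(1, 2)) = Pow(-25969, Rational(1, 2)) = Mul(I, Pow(25969, Rational(1, 2)))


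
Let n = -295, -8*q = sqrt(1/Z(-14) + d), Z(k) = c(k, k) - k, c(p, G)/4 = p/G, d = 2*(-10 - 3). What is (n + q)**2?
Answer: (14160 + I*sqrt(934))**2/2304 ≈ 87025.0 + 375.65*I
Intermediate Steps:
d = -26 (d = 2*(-13) = -26)
c(p, G) = 4*p/G (c(p, G) = 4*(p/G) = 4*p/G)
Z(k) = 4 - k (Z(k) = 4*k/k - k = 4 - k)
q = -I*sqrt(934)/48 (q = -sqrt(1/(4 - 1*(-14)) - 26)/8 = -sqrt(1/(4 + 14) - 26)/8 = -sqrt(1/18 - 26)/8 = -I*sqrt(934)/48 ≈ -0.6367*I)
(n + q)**2 = (-295 - I*sqrt(934)/48)**2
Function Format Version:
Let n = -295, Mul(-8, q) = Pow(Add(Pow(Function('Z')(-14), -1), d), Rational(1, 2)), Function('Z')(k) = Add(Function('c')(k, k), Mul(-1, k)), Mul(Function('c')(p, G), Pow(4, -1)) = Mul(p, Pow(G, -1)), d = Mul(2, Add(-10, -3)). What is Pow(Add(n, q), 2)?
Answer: Mul(Rational(1, 2304), Pow(Add(14160, Mul(I, Pow(934, Rational(1, 2)))), 2)) ≈ Add(87025., Mul(375.65, I))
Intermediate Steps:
d = -26 (d = Mul(2, -13) = -26)
Function('c')(p, G) = Mul(4, p, Pow(G, -1)) (Function('c')(p, G) = Mul(4, Mul(p, Pow(G, -1))) = Mul(4, p, Pow(G, -1)))
Function('Z')(k) = Add(4, Mul(-1, k)) (Function('Z')(k) = Add(Mul(4, k, Pow(k, -1)), Mul(-1, k)) = Add(4, Mul(-1, k)))
q = Mul(Rational(-1, 48), I, Pow(934, Rational(1, 2))) (q = Mul(Rational(-1, 8), Pow(Add(Pow(Add(4, Mul(-1, -14)), -1), -26), Rational(1, 2))) = Mul(Rational(-1, 8), Pow(Add(Pow(Add(4, 14), -1), -26), Rational(1, 2))) = Mul(Rational(-1, 8), Pow(Add(Pow(18, -1), -26), Rational(1, 2))) = Mul(Rational(-1, 8), Pow(Add(Rational(1, 18), -26), Rational(1, 2))) = Mul(Rational(-1, 8), Pow(Rational(-467, 18), Rational(1, 2))) = Mul(Rational(-1, 8), Mul(Rational(1, 6), I, Pow(934, Rational(1, 2)))) = Mul(Rational(-1, 48), I, Pow(934, Rational(1, 2))) ≈ Mul(-0.63670, I))
Pow(Add(n, q), 2) = Pow(Add(-295, Mul(Rational(-1, 48), I, Pow(934, Rational(1, 2)))), 2)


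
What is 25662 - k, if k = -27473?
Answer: 53135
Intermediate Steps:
25662 - k = 25662 - 1*(-27473) = 25662 + 27473 = 53135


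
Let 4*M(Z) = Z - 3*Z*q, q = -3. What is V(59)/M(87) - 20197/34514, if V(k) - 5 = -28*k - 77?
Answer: -127789967/15013590 ≈ -8.5116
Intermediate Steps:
M(Z) = 5*Z/2 (M(Z) = (Z - 3*Z*(-3))/4 = (Z - (-9)*Z)/4 = (Z + 9*Z)/4 = (10*Z)/4 = 5*Z/2)
V(k) = -72 - 28*k (V(k) = 5 + (-28*k - 77) = 5 + (-77 - 28*k) = -72 - 28*k)
V(59)/M(87) - 20197/34514 = (-72 - 28*59)/(((5/2)*87)) - 20197/34514 = (-72 - 1652)/(435/2) - 20197*1/34514 = -1724*2/435 - 20197/34514 = -3448/435 - 20197/34514 = -127789967/15013590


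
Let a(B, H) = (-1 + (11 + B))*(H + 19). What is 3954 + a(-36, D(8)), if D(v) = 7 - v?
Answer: 3486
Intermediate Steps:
a(B, H) = (10 + B)*(19 + H)
3954 + a(-36, D(8)) = 3954 + (190 + 10*(7 - 1*8) + 19*(-36) - 36*(7 - 1*8)) = 3954 + (190 + 10*(7 - 8) - 684 - 36*(7 - 8)) = 3954 + (190 + 10*(-1) - 684 - 36*(-1)) = 3954 + (190 - 10 - 684 + 36) = 3954 - 468 = 3486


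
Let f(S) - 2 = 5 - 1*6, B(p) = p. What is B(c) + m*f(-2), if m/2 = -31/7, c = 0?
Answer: -62/7 ≈ -8.8571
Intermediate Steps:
m = -62/7 (m = 2*(-31/7) = -62/7 ≈ -8.8571)
f(S) = 1 (f(S) = 2 + (5 - 1*6) = 2 + (5 - 6) = 2 - 1 = 1)
B(c) + m*f(-2) = 0 - 62/7*1 = 0 - 62/7 = -62/7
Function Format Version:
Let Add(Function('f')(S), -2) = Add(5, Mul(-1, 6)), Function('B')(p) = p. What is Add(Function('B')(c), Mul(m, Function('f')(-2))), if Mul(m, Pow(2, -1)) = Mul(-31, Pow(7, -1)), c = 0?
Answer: Rational(-62, 7) ≈ -8.8571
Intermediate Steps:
m = Rational(-62, 7) (m = Mul(2, Mul(-31, Pow(7, -1))) = Mul(2, Mul(-31, Rational(1, 7))) = Mul(2, Rational(-31, 7)) = Rational(-62, 7) ≈ -8.8571)
Function('f')(S) = 1 (Function('f')(S) = Add(2, Add(5, Mul(-1, 6))) = Add(2, Add(5, -6)) = Add(2, -1) = 1)
Add(Function('B')(c), Mul(m, Function('f')(-2))) = Add(0, Mul(Rational(-62, 7), 1)) = Add(0, Rational(-62, 7)) = Rational(-62, 7)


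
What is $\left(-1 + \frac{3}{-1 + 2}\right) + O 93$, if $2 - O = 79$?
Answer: $-7159$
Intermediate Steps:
$O = -77$ ($O = 2 - 79 = -77$)
$\left(-1 + \frac{3}{-1 + 2}\right) + O 93 = \left(-1 + \frac{3}{-1 + 2}\right) - 7161 = \left(-1 + \frac{3}{1}\right) - 7161 = \left(-1 + 3 \cdot 1\right) - 7161 = \left(-1 + 3\right) - 7161 = 2 - 7161 = -7159$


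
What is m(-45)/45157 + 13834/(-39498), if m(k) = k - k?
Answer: -6917/19749 ≈ -0.35025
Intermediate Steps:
m(k) = 0
m(-45)/45157 + 13834/(-39498) = 0/45157 + 13834/(-39498) = 0*(1/45157) + 13834*(-1/39498) = 0 - 6917/19749 = -6917/19749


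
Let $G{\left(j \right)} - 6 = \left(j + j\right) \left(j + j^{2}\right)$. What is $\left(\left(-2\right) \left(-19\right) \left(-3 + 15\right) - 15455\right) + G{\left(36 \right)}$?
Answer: $80911$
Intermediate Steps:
$G{\left(j \right)} = 6 + 2 j \left(j + j^{2}\right)$ ($G{\left(j \right)} = 6 + \left(j + j\right) \left(j + j^{2}\right) = 6 + 2 j \left(j + j^{2}\right)$)
$\left(\left(-2\right) \left(-19\right) \left(-3 + 15\right) - 15455\right) + G{\left(36 \right)} = \left(\left(-2\right) \left(-19\right) \left(-3 + 15\right) - 15455\right) + \left(6 + 2 \cdot 36^{2} + 2 \cdot 36^{3}\right) = \left(38 \cdot 12 - 15455\right) + \left(6 + 2 \cdot 1296 + 2 \cdot 46656\right) = \left(456 - 15455\right) + \left(6 + 2592 + 93312\right) = -14999 + 95910 = 80911$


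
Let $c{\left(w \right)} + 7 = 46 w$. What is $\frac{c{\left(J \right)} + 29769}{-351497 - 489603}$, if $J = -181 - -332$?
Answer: $- \frac{9177}{210275} \approx -0.043643$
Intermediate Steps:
$J = 151$ ($J = -181 + 332 = 151$)
$c{\left(w \right)} = -7 + 46 w$
$\frac{c{\left(J \right)} + 29769}{-351497 - 489603} = \frac{\left(-7 + 46 \cdot 151\right) + 29769}{-351497 - 489603} = \frac{\left(-7 + 6946\right) + 29769}{-841100} = \left(6939 + 29769\right) \left(- \frac{1}{841100}\right) = 36708 \left(- \frac{1}{841100}\right) = - \frac{9177}{210275}$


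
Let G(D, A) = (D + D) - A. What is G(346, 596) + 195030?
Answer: 195126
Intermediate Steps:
G(D, A) = -A + 2*D (G(D, A) = 2*D - A = -A + 2*D)
G(346, 596) + 195030 = (-1*596 + 2*346) + 195030 = (-596 + 692) + 195030 = 96 + 195030 = 195126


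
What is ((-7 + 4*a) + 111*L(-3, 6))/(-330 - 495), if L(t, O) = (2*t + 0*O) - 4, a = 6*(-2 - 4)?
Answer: 1261/825 ≈ 1.5285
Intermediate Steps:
a = -36 (a = 6*(-6) = -36)
L(t, O) = -4 + 2*t (L(t, O) = (2*t + 0) - 4 = 2*t - 4 = -4 + 2*t)
((-7 + 4*a) + 111*L(-3, 6))/(-330 - 495) = ((-7 + 4*(-36)) + 111*(-4 + 2*(-3)))/(-330 - 495) = ((-7 - 144) + 111*(-4 - 6))/(-825) = (-151 + 111*(-10))*(-1/825) = (-151 - 1110)*(-1/825) = -1261*(-1/825) = 1261/825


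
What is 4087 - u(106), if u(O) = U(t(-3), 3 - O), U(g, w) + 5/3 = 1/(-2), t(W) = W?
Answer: 24535/6 ≈ 4089.2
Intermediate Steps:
U(g, w) = -13/6 (U(g, w) = -5/3 + 1/(-2) = -5/3 - 1/2 = -13/6)
u(O) = -13/6
4087 - u(106) = 4087 - 1*(-13/6) = 4087 + 13/6 = 24535/6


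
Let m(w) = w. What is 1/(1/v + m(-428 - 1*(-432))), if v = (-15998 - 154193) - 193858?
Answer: 364049/1456195 ≈ 0.25000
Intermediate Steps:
v = -364049 (v = -170191 - 193858 = -364049)
1/(1/v + m(-428 - 1*(-432))) = 1/(1/(-364049) + (-428 - 1*(-432))) = 1/(-1/364049 + (-428 + 432)) = 1/(-1/364049 + 4) = 1/(1456195/364049) = 364049/1456195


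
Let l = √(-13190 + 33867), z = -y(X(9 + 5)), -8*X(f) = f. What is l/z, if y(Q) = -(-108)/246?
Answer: -41*√20677/18 ≈ -327.53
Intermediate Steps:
X(f) = -f/8
y(Q) = 18/41 (y(Q) = -(-108)/246 = -1*(-18/41) = 18/41)
z = -18/41 (z = -1*18/41 = -18/41 ≈ -0.43902)
l = √20677 ≈ 143.79
l/z = √20677/(-18/41) = √20677*(-41/18) = -41*√20677/18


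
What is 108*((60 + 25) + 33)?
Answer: 12744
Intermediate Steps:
108*((60 + 25) + 33) = 108*(85 + 33) = 108*118 = 12744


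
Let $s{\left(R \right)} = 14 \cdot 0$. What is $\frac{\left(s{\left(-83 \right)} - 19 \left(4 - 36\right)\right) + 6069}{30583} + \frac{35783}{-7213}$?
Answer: $- \frac{1046190288}{220595179} \approx -4.7426$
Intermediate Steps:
$s{\left(R \right)} = 0$
$\frac{\left(s{\left(-83 \right)} - 19 \left(4 - 36\right)\right) + 6069}{30583} + \frac{35783}{-7213} = \frac{\left(0 - 19 \left(4 - 36\right)\right) + 6069}{30583} + \frac{35783}{-7213} = \left(\left(0 - -608\right) + 6069\right) \frac{1}{30583} + 35783 \left(- \frac{1}{7213}\right) = \left(\left(0 + 608\right) + 6069\right) \frac{1}{30583} - \frac{35783}{7213} = \left(608 + 6069\right) \frac{1}{30583} - \frac{35783}{7213} = 6677 \cdot \frac{1}{30583} - \frac{35783}{7213} = \frac{6677}{30583} - \frac{35783}{7213} = - \frac{1046190288}{220595179}$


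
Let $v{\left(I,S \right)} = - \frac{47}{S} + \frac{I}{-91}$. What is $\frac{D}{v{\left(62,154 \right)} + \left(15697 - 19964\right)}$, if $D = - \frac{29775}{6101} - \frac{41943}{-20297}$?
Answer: $\frac{697594761864}{1058083612854473} \approx 0.0006593$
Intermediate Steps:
$v{\left(I,S \right)} = - \frac{47}{S} - \frac{I}{91}$ ($v{\left(I,S \right)} = - \frac{47}{S} + I \left(- \frac{1}{91}\right) = - \frac{47}{S} - \frac{I}{91}$)
$D = - \frac{348448932}{123831997}$ ($D = \left(-29775\right) \frac{1}{6101} - - \frac{41943}{20297} = - \frac{29775}{6101} + \frac{41943}{20297} = - \frac{348448932}{123831997} \approx -2.8139$)
$\frac{D}{v{\left(62,154 \right)} + \left(15697 - 19964\right)} = - \frac{348448932}{123831997 \left(\left(- \frac{47}{154} - \frac{62}{91}\right) + \left(15697 - 19964\right)\right)} = - \frac{348448932}{123831997 \left(\left(\left(-47\right) \frac{1}{154} - \frac{62}{91}\right) + \left(15697 - 19964\right)\right)} = - \frac{348448932}{123831997 \left(\left(- \frac{47}{154} - \frac{62}{91}\right) - 4267\right)} = - \frac{348448932}{123831997 \left(- \frac{1975}{2002} - 4267\right)} = - \frac{348448932}{123831997 \left(- \frac{8544509}{2002}\right)} = \left(- \frac{348448932}{123831997}\right) \left(- \frac{2002}{8544509}\right) = \frac{697594761864}{1058083612854473}$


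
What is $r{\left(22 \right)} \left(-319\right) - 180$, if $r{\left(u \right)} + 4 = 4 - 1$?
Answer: $139$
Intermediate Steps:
$r{\left(u \right)} = -1$ ($r{\left(u \right)} = -4 + \left(4 - 1\right) = -4 + 3 = -1$)
$r{\left(22 \right)} \left(-319\right) - 180 = \left(-1\right) \left(-319\right) - 180 = 319 - 180 = 139$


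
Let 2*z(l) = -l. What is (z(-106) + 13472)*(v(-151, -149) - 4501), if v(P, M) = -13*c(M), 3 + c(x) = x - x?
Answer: -60348550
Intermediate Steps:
c(x) = -3 (c(x) = -3 + (x - x) = -3 + 0 = -3)
v(P, M) = 39 (v(P, M) = -13*(-3) = 39)
z(l) = -l/2 (z(l) = (-l)/2 = -l/2)
(z(-106) + 13472)*(v(-151, -149) - 4501) = (-1/2*(-106) + 13472)*(39 - 4501) = (53 + 13472)*(-4462) = 13525*(-4462) = -60348550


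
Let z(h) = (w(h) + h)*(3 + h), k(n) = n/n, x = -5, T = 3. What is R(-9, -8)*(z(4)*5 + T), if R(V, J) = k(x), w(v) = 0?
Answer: 143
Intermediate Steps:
k(n) = 1
R(V, J) = 1
z(h) = h*(3 + h) (z(h) = (0 + h)*(3 + h) = h*(3 + h))
R(-9, -8)*(z(4)*5 + T) = 1*((4*(3 + 4))*5 + 3) = 1*((4*7)*5 + 3) = 1*(28*5 + 3) = 1*(140 + 3) = 1*143 = 143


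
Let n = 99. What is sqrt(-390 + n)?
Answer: I*sqrt(291) ≈ 17.059*I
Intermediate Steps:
sqrt(-390 + n) = sqrt(-390 + 99) = sqrt(-291) = I*sqrt(291)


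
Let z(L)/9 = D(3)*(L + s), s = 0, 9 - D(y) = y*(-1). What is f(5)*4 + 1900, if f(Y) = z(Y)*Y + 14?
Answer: 12756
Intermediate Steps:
D(y) = 9 + y (D(y) = 9 - y*(-1) = 9 - (-1)*y = 9 + y)
z(L) = 108*L (z(L) = 9*((9 + 3)*(L + 0)) = 9*(12*L) = 108*L)
f(Y) = 14 + 108*Y² (f(Y) = (108*Y)*Y + 14 = 108*Y² + 14 = 14 + 108*Y²)
f(5)*4 + 1900 = (14 + 108*5²)*4 + 1900 = (14 + 108*25)*4 + 1900 = (14 + 2700)*4 + 1900 = 2714*4 + 1900 = 10856 + 1900 = 12756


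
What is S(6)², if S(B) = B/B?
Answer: 1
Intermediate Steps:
S(B) = 1
S(6)² = 1² = 1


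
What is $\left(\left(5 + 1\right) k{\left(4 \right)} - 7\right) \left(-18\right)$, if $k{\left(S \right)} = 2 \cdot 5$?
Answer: $-954$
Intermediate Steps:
$k{\left(S \right)} = 10$
$\left(\left(5 + 1\right) k{\left(4 \right)} - 7\right) \left(-18\right) = \left(\left(5 + 1\right) 10 - 7\right) \left(-18\right) = \left(6 \cdot 10 - 7\right) \left(-18\right) = \left(60 - 7\right) \left(-18\right) = 53 \left(-18\right) = -954$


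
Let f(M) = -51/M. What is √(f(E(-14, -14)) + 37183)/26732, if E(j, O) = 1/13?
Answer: √9130/13366 ≈ 0.0071488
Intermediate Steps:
E(j, O) = 1/13
√(f(E(-14, -14)) + 37183)/26732 = √(-51/1/13 + 37183)/26732 = √(-51*13 + 37183)*(1/26732) = √(-663 + 37183)*(1/26732) = √36520*(1/26732) = (2*√9130)*(1/26732) = √9130/13366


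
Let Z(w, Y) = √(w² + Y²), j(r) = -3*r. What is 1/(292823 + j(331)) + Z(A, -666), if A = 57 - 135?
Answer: 1/291830 + 6*√12490 ≈ 670.55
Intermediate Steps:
A = -78
Z(w, Y) = √(Y² + w²)
1/(292823 + j(331)) + Z(A, -666) = 1/(292823 - 3*331) + √((-666)² + (-78)²) = 1/(292823 - 993) + √(443556 + 6084) = 1/291830 + √449640 = 1/291830 + 6*√12490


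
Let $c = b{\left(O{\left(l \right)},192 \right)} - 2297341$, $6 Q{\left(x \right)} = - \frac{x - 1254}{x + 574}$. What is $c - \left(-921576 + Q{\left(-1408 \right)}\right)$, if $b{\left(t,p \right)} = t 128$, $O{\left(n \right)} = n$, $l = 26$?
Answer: $- \frac{3433836043}{2502} \approx -1.3724 \cdot 10^{6}$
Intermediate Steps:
$b{\left(t,p \right)} = 128 t$
$Q{\left(x \right)} = - \frac{-1254 + x}{6 \left(574 + x\right)}$ ($Q{\left(x \right)} = \frac{\left(-1\right) \frac{x - 1254}{x + 574}}{6} = \frac{\left(-1\right) \frac{-1254 + x}{574 + x}}{6} = \frac{\left(-1\right) \frac{1}{574 + x} \left(-1254 + x\right)}{6} = - \frac{-1254 + x}{6 \left(574 + x\right)}$)
$c = -2294013$ ($c = 128 \cdot 26 - 2297341 = 3328 - 2297341 = -2294013$)
$c - \left(-921576 + Q{\left(-1408 \right)}\right) = -2294013 + \left(921576 - \frac{1254 - -1408}{6 \left(574 - 1408\right)}\right) = -2294013 + \left(921576 - \frac{1254 + 1408}{6 \left(-834\right)}\right) = -2294013 + \left(921576 - \frac{1}{6} \left(- \frac{1}{834}\right) 2662\right) = -2294013 + \left(921576 - - \frac{1331}{2502}\right) = -2294013 + \left(921576 + \frac{1331}{2502}\right) = -2294013 + \frac{2305784483}{2502} = - \frac{3433836043}{2502}$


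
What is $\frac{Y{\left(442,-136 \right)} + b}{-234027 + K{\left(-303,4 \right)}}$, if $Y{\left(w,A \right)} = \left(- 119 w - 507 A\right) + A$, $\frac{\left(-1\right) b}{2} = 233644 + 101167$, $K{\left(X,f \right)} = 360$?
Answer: $\frac{653404}{233667} \approx 2.7963$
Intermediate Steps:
$b = -669622$ ($b = - 2 \left(233644 + 101167\right) = \left(-2\right) 334811 = -669622$)
$Y{\left(w,A \right)} = - 506 A - 119 w$ ($Y{\left(w,A \right)} = \left(- 507 A - 119 w\right) + A = - 506 A - 119 w$)
$\frac{Y{\left(442,-136 \right)} + b}{-234027 + K{\left(-303,4 \right)}} = \frac{\left(\left(-506\right) \left(-136\right) - 52598\right) - 669622}{-234027 + 360} = \frac{\left(68816 - 52598\right) - 669622}{-233667} = \left(16218 - 669622\right) \left(- \frac{1}{233667}\right) = \left(-653404\right) \left(- \frac{1}{233667}\right) = \frac{653404}{233667}$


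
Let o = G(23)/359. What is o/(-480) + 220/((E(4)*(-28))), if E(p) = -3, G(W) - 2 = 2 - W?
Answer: 1053111/402080 ≈ 2.6192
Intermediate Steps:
G(W) = 4 - W (G(W) = 2 + (2 - W) = 4 - W)
o = -19/359 (o = (4 - 1*23)/359 = (4 - 23)*(1/359) = -19*1/359 = -19/359 ≈ -0.052925)
o/(-480) + 220/((E(4)*(-28))) = -19/359/(-480) + 220/((-3*(-28))) = -19/359*(-1/480) + 220/84 = 19/172320 + 220*(1/84) = 19/172320 + 55/21 = 1053111/402080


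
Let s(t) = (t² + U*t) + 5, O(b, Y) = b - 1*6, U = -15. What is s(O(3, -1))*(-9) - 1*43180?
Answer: -43711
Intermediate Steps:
O(b, Y) = -6 + b (O(b, Y) = b - 6 = -6 + b)
s(t) = 5 + t² - 15*t (s(t) = (t² - 15*t) + 5 = 5 + t² - 15*t)
s(O(3, -1))*(-9) - 1*43180 = (5 + (-6 + 3)² - 15*(-6 + 3))*(-9) - 1*43180 = (5 + (-3)² - 15*(-3))*(-9) - 43180 = (5 + 9 + 45)*(-9) - 43180 = 59*(-9) - 43180 = -531 - 43180 = -43711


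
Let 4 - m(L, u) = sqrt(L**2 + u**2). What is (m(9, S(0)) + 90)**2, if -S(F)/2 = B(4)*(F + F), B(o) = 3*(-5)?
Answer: 7225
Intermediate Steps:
B(o) = -15
S(F) = 60*F (S(F) = -(-30)*(F + F) = -(-30)*2*F = -(-60)*F = 60*F)
m(L, u) = 4 - sqrt(L**2 + u**2)
(m(9, S(0)) + 90)**2 = ((4 - sqrt(9**2 + (60*0)**2)) + 90)**2 = ((4 - sqrt(81 + 0**2)) + 90)**2 = ((4 - sqrt(81 + 0)) + 90)**2 = ((4 - sqrt(81)) + 90)**2 = ((4 - 1*9) + 90)**2 = ((4 - 9) + 90)**2 = (-5 + 90)**2 = 85**2 = 7225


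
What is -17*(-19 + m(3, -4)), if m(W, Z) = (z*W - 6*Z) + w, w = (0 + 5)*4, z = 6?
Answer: -731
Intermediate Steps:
w = 20 (w = 5*4 = 20)
m(W, Z) = 20 - 6*Z + 6*W (m(W, Z) = (6*W - 6*Z) + 20 = (-6*Z + 6*W) + 20 = 20 - 6*Z + 6*W)
-17*(-19 + m(3, -4)) = -17*(-19 + (20 - 6*(-4) + 6*3)) = -17*(-19 + (20 + 24 + 18)) = -17*(-19 + 62) = -17*43 = -731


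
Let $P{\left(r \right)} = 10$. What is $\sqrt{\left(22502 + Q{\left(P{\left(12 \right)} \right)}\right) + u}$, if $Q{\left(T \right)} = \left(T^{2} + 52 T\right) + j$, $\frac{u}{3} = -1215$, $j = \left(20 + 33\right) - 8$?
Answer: $\sqrt{19522} \approx 139.72$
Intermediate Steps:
$j = 45$ ($j = 53 - 8 = 45$)
$u = -3645$ ($u = 3 \left(-1215\right) = -3645$)
$Q{\left(T \right)} = 45 + T^{2} + 52 T$ ($Q{\left(T \right)} = \left(T^{2} + 52 T\right) + 45 = 45 + T^{2} + 52 T$)
$\sqrt{\left(22502 + Q{\left(P{\left(12 \right)} \right)}\right) + u} = \sqrt{\left(22502 + \left(45 + 10^{2} + 52 \cdot 10\right)\right) - 3645} = \sqrt{\left(22502 + \left(45 + 100 + 520\right)\right) - 3645} = \sqrt{\left(22502 + 665\right) - 3645} = \sqrt{23167 - 3645} = \sqrt{19522}$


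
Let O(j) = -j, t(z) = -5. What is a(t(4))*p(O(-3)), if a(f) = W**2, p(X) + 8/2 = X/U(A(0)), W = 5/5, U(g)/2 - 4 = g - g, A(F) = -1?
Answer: -29/8 ≈ -3.6250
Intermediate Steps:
U(g) = 8 (U(g) = 8 + 2*(g - g) = 8 + 2*0 = 8 + 0 = 8)
W = 1 (W = 5*(1/5) = 1)
p(X) = -4 + X/8
a(f) = 1 (a(f) = 1**2 = 1)
a(t(4))*p(O(-3)) = 1*(-4 + (-1*(-3))/8) = 1*(-4 + (1/8)*3) = 1*(-4 + 3/8) = 1*(-29/8) = -29/8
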